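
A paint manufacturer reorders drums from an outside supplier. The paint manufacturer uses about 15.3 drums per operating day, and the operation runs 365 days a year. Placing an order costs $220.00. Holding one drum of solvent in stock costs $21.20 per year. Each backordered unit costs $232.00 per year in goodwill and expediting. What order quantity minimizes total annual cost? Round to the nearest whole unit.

Q* ≈ 356 drums

Annual demand D = 15.3 × 365 = 5,584.5.
With planned backorders, Q* = √(2DS/H) · √((H+B)/B).
√(2DS/H) = √(2 × 5,584.5 × 220 / 21.2) = 340.448.
√((H+B)/B) = √((21.2+232)/232) = 1.0447.
Q* ≈ 355.663.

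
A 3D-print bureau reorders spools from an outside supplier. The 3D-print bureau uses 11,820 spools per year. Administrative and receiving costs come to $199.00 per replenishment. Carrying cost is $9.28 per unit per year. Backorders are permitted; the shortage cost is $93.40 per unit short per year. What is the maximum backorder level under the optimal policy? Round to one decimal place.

With planned backorders, Q* = √(2DS/H) · √((H+B)/B).
√(2DS/H) = √(2 × 11,820 × 199 / 9.28) = 711.994.
√((H+B)/B) = √((9.28+93.4)/93.4) = 1.0485.
Q* ≈ 746.527.
S* = Q* · H/(H+B) = 746.527 × 9.28/102.68 ≈ 67.470.

S* ≈ 67.5 spools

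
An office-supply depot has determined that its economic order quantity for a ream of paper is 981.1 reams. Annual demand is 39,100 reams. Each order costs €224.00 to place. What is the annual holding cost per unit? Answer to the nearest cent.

H ≈ €18.20

Squaring Q* = √(2DS/H) gives Q*² = 2DS/H.
From Q* = √(2DS/H): H = 2DS / Q*² = 2 × 39,100 × 224 / 981.1² = 18.1982.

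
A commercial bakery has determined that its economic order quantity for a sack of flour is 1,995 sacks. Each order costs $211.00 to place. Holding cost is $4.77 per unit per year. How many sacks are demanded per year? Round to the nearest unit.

D ≈ 44,987 sacks per year

The basic EOQ model gives Q* = √(2DS/H); rearrange for the unknown.
From Q* = √(2DS/H): D = Q*²H / (2S) = 1,995² × 4.77 / (2 × 211) = 44987.486.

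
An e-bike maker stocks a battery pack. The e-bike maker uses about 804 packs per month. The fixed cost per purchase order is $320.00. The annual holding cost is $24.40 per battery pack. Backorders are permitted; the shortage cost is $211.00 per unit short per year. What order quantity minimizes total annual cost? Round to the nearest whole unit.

Annual demand D = 804 × 12 = 9,648.
With planned backorders, Q* = √(2DS/H) · √((H+B)/B).
√(2DS/H) = √(2 × 9,648 × 320 / 24.4) = 503.053.
√((H+B)/B) = √((24.4+211)/211) = 1.0562.
Q* ≈ 531.344.

Q* ≈ 531 packs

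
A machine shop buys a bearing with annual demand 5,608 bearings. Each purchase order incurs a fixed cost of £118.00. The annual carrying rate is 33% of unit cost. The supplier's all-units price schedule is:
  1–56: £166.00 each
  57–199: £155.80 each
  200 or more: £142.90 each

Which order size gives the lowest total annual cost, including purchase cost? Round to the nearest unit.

Holding cost per unit per year at price C is H = 0.33·C.
For each price level, check whether its EOQ is feasible; otherwise the best quantity at that price is the breakpoint.
Tier 1 (£166.00): EOQ = 155.4 exceeds tier's upper bound 56, so this tier is dominated.
EOQ at £155.80 = 160.4 (feasible in tier 2): TC = 5,608×£155.80 + (5,608/160.4)×118 + (160.4/2)×0.33×£155.80 = £881,975.39.
EOQ at £142.90 = 167.5 < 200, so use break Q=200: TC = 5,608×£142.90 + (5,608/200.0)×118 + (200.0/2)×0.33×£142.90 = £809,407.62.
Lowest total cost is £809,407.62 at Q = 200.0.

Q* ≈ 200 bearings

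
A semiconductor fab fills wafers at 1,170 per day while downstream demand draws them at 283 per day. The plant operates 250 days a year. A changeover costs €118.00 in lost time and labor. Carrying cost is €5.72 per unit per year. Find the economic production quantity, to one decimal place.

Annual demand D = 283 × 250 = 70,750.
Production build-up factor (1 − d/p) = 1 − 283/1,170 = 0.7581.
Q* = √(2DS / (H(1 − d/p))) = √(2 × 70,750 × 118 / (5.72 × 0.7581)).
= √(16,697,000 / 4.3364) ≈ 1962.241.

Q* ≈ 1,962.2 wafers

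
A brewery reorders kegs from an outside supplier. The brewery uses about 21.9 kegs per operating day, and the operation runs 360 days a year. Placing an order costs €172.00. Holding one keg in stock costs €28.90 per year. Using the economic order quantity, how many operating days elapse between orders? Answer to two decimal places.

T ≈ 13.99 days

Annual demand D = 21.9 × 360 = 7,884.
Q* = √(2DS/H) = √(2 × 7,884 × 172 / 28.9) ≈ 306.34.
Cycle time = Q*/D × 360 = 306.34 / 7,884 × 360 ≈ 13.988 days.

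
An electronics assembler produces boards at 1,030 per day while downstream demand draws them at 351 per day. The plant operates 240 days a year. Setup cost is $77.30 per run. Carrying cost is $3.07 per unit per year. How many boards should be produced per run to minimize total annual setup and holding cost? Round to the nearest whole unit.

Q* ≈ 2,537 boards

Annual demand D = 351 × 240 = 84,240.
Production build-up factor (1 − d/p) = 1 − 351/1,030 = 0.6592.
Q* = √(2DS / (H(1 − d/p))) = √(2 × 84,240 × 77.3 / (3.07 × 0.6592)).
= √(13,023,504 / 2.0238) ≈ 2536.755.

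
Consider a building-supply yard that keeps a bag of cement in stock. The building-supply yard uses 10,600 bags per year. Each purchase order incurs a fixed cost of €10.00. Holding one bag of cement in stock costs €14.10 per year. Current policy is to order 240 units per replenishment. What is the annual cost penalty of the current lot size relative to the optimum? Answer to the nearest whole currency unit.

EOQ = √(2DS/H) = √(2 × 10,600 × 10 / 14.1) ≈ 122.62.
Cost at Q* = (D/Q*)S + (Q*/2)H = √(2DSH) ≈ €1,728.93.
Cost at Q = 240: (10,600/240)×10 + (240/2)×14.1 = €441.67 + €1,692.00 = €2,133.67.
Excess = €2,133.67 − €1,728.93 = €404.74.

Extra cost ≈ €405 per year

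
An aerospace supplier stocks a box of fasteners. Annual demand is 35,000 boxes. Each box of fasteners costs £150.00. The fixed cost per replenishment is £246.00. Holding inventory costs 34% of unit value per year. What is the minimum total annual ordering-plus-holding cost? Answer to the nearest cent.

Holding cost H = 0.34 × £150.00 = £51.0000 per unit per year.
The optimal lot size = √(2DS/H) = √(2 × 35,000 × 246 / 51) ≈ 581.07.
At Q*, ordering cost (D/Q*)S equals holding cost (Q*/2)H, each = √(DSH/2).
Minimum total = √(2DSH) = √(2 × 35,000 × 246 × 51) ≈ 29634.777.

TC* ≈ £29,634.78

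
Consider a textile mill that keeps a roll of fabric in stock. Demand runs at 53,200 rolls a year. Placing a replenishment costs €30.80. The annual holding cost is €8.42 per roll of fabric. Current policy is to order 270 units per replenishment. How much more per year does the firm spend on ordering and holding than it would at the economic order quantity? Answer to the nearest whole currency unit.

Extra cost ≈ €1,953 per year

EOQ = √(2DS/H) = √(2 × 53,200 × 30.8 / 8.42) ≈ 623.86.
Cost at Q* = (D/Q*)S + (Q*/2)H = √(2DSH) ≈ €5,252.94.
Cost at Q = 270: (53,200/270)×30.8 + (270/2)×8.42 = €6,068.74 + €1,136.70 = €7,205.44.
Excess = €7,205.44 − €5,252.94 = €1,952.50.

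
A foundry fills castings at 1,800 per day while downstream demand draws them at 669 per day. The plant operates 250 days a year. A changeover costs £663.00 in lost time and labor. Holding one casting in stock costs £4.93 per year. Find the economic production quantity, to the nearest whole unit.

Annual demand D = 669 × 250 = 167,250.
Production build-up factor (1 − d/p) = 1 − 669/1,800 = 0.6283.
Q* = √(2DS / (H(1 − d/p))) = √(2 × 167,250 × 663 / (4.93 × 0.6283)).
= √(221,773,500 / 3.0977) ≈ 8461.285.

Q* ≈ 8,461 castings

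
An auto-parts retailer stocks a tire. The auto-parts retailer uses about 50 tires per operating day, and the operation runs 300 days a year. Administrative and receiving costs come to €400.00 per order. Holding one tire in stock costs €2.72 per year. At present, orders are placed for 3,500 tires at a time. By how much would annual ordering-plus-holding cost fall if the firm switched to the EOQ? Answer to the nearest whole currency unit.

Annual demand D = 50 × 300 = 15,000.
EOQ = √(2DS/H) = √(2 × 15,000 × 400 / 2.72) ≈ 2100.42.
Cost at Q* = (D/Q*)S + (Q*/2)H = √(2DSH) ≈ €5,713.14.
Cost at Q = 3,500: (15,000/3,500)×400 + (3,500/2)×2.72 = €1,714.29 + €4,760.00 = €6,474.29.
Excess = €6,474.29 − €5,713.14 = €761.14.

Extra cost ≈ €761 per year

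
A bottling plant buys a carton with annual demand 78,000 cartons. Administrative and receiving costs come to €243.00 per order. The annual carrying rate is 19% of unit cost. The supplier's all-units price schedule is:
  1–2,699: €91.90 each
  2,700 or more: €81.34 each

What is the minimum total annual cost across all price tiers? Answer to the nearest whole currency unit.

Holding cost per unit per year at price C is H = 0.19·C.
Candidates are each tier's EOQ (if it falls in that tier) and each price-break quantity.
EOQ at €91.90 = 1473.4 (feasible in tier 1): TC = 78,000×€91.90 + (78,000/1473.4)×243 + (1473.4/2)×0.19×€91.90 = €7,193,927.64.
EOQ at €81.34 = 1566.2 < 2700, so use break Q=2700: TC = 78,000×€81.34 + (78,000/2700.0)×243 + (2700.0/2)×0.19×€81.34 = €6,372,403.71.
Lowest total cost among the candidates is at Q = 2700.0.

TC* ≈ €6,372,404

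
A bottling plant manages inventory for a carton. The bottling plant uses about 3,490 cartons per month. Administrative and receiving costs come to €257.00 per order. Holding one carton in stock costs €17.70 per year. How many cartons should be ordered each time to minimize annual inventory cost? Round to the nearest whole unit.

Annual demand D = 3,490 × 12 = 41,880.
EOQ = √(2DS / H) = √(2 × 41,880 × 257 / 17.7).
= √(21,526,320 / 17.7) = √1,216,176.2712 ≈ 1102.804.

Q* ≈ 1,103 cartons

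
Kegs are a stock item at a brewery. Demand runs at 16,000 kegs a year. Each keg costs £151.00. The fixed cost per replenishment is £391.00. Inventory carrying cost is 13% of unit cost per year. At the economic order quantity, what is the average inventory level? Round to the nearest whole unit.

Holding cost H = 0.13 × £151.00 = £19.6300 per unit per year.
The optimal lot size = √(2DS/H) = √(2 × 16,000 × 391 / 19.63) ≈ 798.37.
Average inventory = Q*/2 ≈ 798.37 / 2 = 399.184.

Average inventory ≈ 399 kegs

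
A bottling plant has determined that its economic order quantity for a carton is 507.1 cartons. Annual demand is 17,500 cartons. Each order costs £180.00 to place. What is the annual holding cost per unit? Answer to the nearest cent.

Invert the EOQ relation Q*² = 2DS/H.
From Q* = √(2DS/H): H = 2DS / Q*² = 2 × 17,500 × 180 / 507.1² = 24.4993.

H ≈ £24.50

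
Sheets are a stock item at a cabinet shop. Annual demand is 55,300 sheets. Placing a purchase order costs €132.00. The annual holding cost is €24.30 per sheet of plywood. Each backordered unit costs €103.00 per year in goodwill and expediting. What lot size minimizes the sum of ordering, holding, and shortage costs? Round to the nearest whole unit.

Q* ≈ 862 sheets

With planned backorders, Q* = √(2DS/H) · √((H+B)/B).
√(2DS/H) = √(2 × 55,300 × 132 / 24.3) = 775.107.
√((H+B)/B) = √((24.3+103)/103) = 1.1117.
Q* ≈ 861.702.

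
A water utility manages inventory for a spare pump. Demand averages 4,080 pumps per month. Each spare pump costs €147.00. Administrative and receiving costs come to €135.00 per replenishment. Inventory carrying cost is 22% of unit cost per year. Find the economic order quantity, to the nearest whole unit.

Annual demand D = 4,080 × 12 = 48,960.
Holding cost H = 0.22 × €147.00 = €32.3400 per unit per year.
EOQ = √(2DS / H) = √(2 × 48,960 × 135 / 32.34).
= √(13,219,200 / 32.34) = √408,756.9573 ≈ 639.341.

Q* ≈ 639 pumps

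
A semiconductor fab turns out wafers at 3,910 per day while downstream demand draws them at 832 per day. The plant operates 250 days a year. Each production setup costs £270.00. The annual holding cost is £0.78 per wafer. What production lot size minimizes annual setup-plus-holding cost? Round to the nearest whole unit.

Q* ≈ 13,525 wafers

Annual demand D = 832 × 250 = 208,000.
Production build-up factor (1 − d/p) = 1 − 832/3,910 = 0.7872.
Q* = √(2DS / (H(1 − d/p))) = √(2 × 208,000 × 270 / (0.78 × 0.7872)).
= √(112,320,000 / 0.614) ≈ 13524.939.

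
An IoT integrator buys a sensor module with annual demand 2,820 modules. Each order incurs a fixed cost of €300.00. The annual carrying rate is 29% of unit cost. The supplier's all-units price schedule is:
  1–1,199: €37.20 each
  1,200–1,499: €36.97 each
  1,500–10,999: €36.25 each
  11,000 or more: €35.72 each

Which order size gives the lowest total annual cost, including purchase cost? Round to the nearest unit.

Q* ≈ 396 modules

Holding cost per unit per year at price C is H = 0.29·C.
Candidates are each tier's EOQ (if it falls in that tier) and each price-break quantity.
EOQ at €37.20 = 396.0 (feasible in tier 1): TC = 2,820×€37.20 + (2,820/396.0)×300 + (396.0/2)×0.29×€37.20 = €109,176.39.
EOQ at €36.97 = 397.3 < 1200, so use break Q=1200: TC = 2,820×€36.97 + (2,820/1200.0)×300 + (1200.0/2)×0.29×€36.97 = €111,393.18.
EOQ at €36.25 = 401.2 < 1500, so use break Q=1500: TC = 2,820×€36.25 + (2,820/1500.0)×300 + (1500.0/2)×0.29×€36.25 = €110,673.38.
EOQ at €35.72 = 404.2 < 11000, so use break Q=11000: TC = 2,820×€35.72 + (2,820/11000.0)×300 + (11000.0/2)×0.29×€35.72 = €157,780.71.
Lowest total cost is €109,176.39 at Q = 396.0.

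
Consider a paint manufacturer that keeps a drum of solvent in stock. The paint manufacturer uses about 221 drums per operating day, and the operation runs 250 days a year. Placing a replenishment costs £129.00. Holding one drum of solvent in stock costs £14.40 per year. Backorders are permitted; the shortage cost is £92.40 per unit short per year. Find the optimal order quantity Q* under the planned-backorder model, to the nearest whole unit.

Annual demand D = 221 × 250 = 55,250.
With planned backorders, Q* = √(2DS/H) · √((H+B)/B).
√(2DS/H) = √(2 × 55,250 × 129 / 14.4) = 994.935.
√((H+B)/B) = √((14.4+92.4)/92.4) = 1.0751.
Q* ≈ 1069.657.

Q* ≈ 1,070 drums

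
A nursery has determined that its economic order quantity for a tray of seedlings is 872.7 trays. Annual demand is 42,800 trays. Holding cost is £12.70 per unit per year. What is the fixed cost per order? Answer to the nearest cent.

S ≈ £113.00

The basic EOQ model gives Q* = √(2DS/H); rearrange for the unknown.
From Q* = √(2DS/H): S = Q*²H / (2D) = 872.7² × 12.7 / (2 × 42,800) = 112.9952.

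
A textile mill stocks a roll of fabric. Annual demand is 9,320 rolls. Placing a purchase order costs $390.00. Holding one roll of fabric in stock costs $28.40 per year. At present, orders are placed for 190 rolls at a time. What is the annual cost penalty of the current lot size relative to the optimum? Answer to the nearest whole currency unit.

EOQ = √(2DS/H) = √(2 × 9,320 × 390 / 28.4) ≈ 505.94.
Cost at Q* = (D/Q*)S + (Q*/2)H = √(2DSH) ≈ $14,368.60.
Cost at Q = 190: (9,320/190)×390 + (190/2)×28.4 = $19,130.53 + $2,698.00 = $21,828.53.
Excess = $21,828.53 − $14,368.60 = $7,459.93.

Extra cost ≈ $7,460 per year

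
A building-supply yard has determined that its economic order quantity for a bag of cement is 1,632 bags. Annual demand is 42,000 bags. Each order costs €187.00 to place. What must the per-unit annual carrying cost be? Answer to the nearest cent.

Invert the EOQ relation Q*² = 2DS/H.
From Q* = √(2DS/H): H = 2DS / Q*² = 2 × 42,000 × 187 / 1,632² = 5.8977.

H ≈ €5.90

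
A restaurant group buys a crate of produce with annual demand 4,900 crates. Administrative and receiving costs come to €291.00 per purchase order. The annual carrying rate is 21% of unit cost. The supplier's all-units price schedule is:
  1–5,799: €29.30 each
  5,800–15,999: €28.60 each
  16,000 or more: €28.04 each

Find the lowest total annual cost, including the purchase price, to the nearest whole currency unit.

TC* ≈ €147,759

Holding cost per unit per year at price C is H = 0.21·C.
Candidates are each tier's EOQ (if it falls in that tier) and each price-break quantity.
EOQ at €29.30 = 680.8 (feasible in tier 1): TC = 4,900×€29.30 + (4,900/680.8)×291 + (680.8/2)×0.21×€29.30 = €147,758.93.
EOQ at €28.60 = 689.1 < 5800, so use break Q=5800: TC = 4,900×€28.60 + (4,900/5800.0)×291 + (5800.0/2)×0.21×€28.60 = €157,803.24.
EOQ at €28.04 = 695.9 < 16000, so use break Q=16000: TC = 4,900×€28.04 + (4,900/16000.0)×291 + (16000.0/2)×0.21×€28.04 = €184,592.32.
Lowest total cost among the candidates is at Q = 680.8.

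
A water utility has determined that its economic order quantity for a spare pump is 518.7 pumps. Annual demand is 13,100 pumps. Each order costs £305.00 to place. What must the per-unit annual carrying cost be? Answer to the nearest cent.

H ≈ £29.70

The basic EOQ model gives Q* = √(2DS/H); rearrange for the unknown.
From Q* = √(2DS/H): H = 2DS / Q*² = 2 × 13,100 × 305 / 518.7² = 29.7008.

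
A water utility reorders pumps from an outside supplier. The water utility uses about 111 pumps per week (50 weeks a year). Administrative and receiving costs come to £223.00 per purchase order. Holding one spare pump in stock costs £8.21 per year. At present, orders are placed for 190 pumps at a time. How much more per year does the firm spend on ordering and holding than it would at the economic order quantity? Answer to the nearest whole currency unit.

Extra cost ≈ £2,786 per year

Annual demand D = 111 × 50 = 5,550.
EOQ = √(2DS/H) = √(2 × 5,550 × 223 / 8.21) ≈ 549.09.
Cost at Q* = (D/Q*)S + (Q*/2)H = √(2DSH) ≈ £4,508.02.
Cost at Q = 190: (5,550/190)×223 + (190/2)×8.21 = £6,513.95 + £779.95 = £7,293.90.
Excess = £7,293.90 − £4,508.02 = £2,785.88.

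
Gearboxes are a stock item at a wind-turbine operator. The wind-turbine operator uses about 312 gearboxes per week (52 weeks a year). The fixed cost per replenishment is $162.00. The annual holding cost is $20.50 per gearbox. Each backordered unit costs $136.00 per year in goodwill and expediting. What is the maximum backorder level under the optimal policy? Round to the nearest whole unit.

S* ≈ 71 gearboxes

Annual demand D = 312 × 52 = 16,224.
With planned backorders, Q* = √(2DS/H) · √((H+B)/B).
√(2DS/H) = √(2 × 16,224 × 162 / 20.5) = 506.378.
√((H+B)/B) = √((20.5+136)/136) = 1.0727.
Q* ≈ 543.203.
S* = Q* · H/(H+B) = 543.203 × 20.5/156.5 ≈ 71.154.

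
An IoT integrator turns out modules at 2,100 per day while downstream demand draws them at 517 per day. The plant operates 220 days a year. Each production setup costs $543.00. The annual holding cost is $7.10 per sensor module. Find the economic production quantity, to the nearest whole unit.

Annual demand D = 517 × 220 = 113,740.
Production build-up factor (1 − d/p) = 1 − 517/2,100 = 0.7538.
Q* = √(2DS / (H(1 − d/p))) = √(2 × 113,740 × 543 / (7.1 × 0.7538)).
= √(123,521,640 / 5.352) ≈ 4804.094.

Q* ≈ 4,804 modules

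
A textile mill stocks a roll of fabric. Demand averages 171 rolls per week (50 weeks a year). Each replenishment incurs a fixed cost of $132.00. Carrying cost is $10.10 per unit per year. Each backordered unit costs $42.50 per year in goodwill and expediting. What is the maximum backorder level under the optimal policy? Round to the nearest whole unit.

Annual demand D = 171 × 50 = 8,550.
With planned backorders, Q* = √(2DS/H) · √((H+B)/B).
√(2DS/H) = √(2 × 8,550 × 132 / 10.1) = 472.742.
√((H+B)/B) = √((10.1+42.5)/42.5) = 1.1125.
Q* ≈ 525.924.
S* = Q* · H/(H+B) = 525.924 × 10.1/52.6 ≈ 100.985.

S* ≈ 101 rolls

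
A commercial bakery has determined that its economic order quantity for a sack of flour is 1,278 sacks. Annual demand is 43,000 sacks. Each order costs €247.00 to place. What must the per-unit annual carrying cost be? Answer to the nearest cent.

H ≈ €13.01

Invert the EOQ relation Q*² = 2DS/H.
From Q* = √(2DS/H): H = 2DS / Q*² = 2 × 43,000 × 247 / 1,278² = 13.0057.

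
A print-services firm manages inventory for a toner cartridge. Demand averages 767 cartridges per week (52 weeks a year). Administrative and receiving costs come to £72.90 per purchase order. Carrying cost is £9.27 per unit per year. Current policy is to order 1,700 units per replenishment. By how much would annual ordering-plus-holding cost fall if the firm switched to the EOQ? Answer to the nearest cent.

Annual demand D = 767 × 52 = 39,884.
EOQ = √(2DS/H) = √(2 × 39,884 × 72.9 / 9.27) ≈ 792.02.
Cost at Q* = (D/Q*)S + (Q*/2)H = √(2DSH) ≈ £7,342.06.
Cost at Q = 1,700: (39,884/1,700)×72.9 + (1,700/2)×9.27 = £1,710.32 + £7,879.50 = £9,589.82.
Excess = £9,589.82 − £7,342.06 = £2,247.76.

Extra cost ≈ £2,247.76 per year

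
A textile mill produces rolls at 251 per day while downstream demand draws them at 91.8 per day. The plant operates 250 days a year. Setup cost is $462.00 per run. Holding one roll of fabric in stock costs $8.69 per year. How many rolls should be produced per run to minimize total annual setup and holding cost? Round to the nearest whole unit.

Annual demand D = 91.8 × 250 = 22,950.
Production build-up factor (1 − d/p) = 1 − 91.8/251 = 0.6343.
Q* = √(2DS / (H(1 − d/p))) = √(2 × 22,950 × 462 / (8.69 × 0.6343)).
= √(21,205,800 / 5.5117) ≈ 1961.475.

Q* ≈ 1,961 rolls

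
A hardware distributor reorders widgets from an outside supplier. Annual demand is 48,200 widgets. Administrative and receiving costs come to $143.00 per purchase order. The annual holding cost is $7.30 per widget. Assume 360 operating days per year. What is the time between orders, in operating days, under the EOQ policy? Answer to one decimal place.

T ≈ 10.3 days

EOQ = √(2DS/H) = √(2 × 48,200 × 143 / 7.3) ≈ 1374.18.
Cycle time = Q*/D × 360 = 1374.18 / 48,200 × 360 ≈ 10.264 days.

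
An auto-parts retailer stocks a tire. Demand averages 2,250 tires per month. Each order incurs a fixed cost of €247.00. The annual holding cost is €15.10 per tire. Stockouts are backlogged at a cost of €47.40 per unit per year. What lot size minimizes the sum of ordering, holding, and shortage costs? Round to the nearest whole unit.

Annual demand D = 2,250 × 12 = 27,000.
With planned backorders, Q* = √(2DS/H) · √((H+B)/B).
√(2DS/H) = √(2 × 27,000 × 247 / 15.1) = 939.846.
√((H+B)/B) = √((15.1+47.4)/47.4) = 1.1483.
Q* ≈ 1079.214.

Q* ≈ 1,079 tires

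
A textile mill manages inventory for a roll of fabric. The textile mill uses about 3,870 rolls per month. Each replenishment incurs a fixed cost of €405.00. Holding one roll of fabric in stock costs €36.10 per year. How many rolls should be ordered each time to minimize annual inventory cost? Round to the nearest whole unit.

Q* ≈ 1,021 rolls

Annual demand D = 3,870 × 12 = 46,440.
EOQ = √(2DS / H) = √(2 × 46,440 × 405 / 36.1).
= √(37,616,400 / 36.1) = √1,042,005.5402 ≈ 1020.787.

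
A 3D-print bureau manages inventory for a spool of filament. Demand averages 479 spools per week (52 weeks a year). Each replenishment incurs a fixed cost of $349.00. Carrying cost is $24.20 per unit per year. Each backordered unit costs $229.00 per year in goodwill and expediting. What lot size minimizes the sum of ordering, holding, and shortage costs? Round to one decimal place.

Q* ≈ 891.3 spools

Annual demand D = 479 × 52 = 24,908.
With planned backorders, Q* = √(2DS/H) · √((H+B)/B).
√(2DS/H) = √(2 × 24,908 × 349 / 24.2) = 847.597.
√((H+B)/B) = √((24.2+229)/229) = 1.0515.
Q* ≈ 891.258.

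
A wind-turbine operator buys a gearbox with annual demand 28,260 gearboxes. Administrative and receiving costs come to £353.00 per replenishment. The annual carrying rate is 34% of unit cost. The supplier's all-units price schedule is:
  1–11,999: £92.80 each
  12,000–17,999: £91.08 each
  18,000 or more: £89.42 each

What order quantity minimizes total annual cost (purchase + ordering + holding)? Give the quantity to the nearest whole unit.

Q* ≈ 795 gearboxes

Holding cost per unit per year at price C is H = 0.34·C.
Evaluate total cost at each tier's feasible EOQ or, if the EOQ is below the tier, at the tier's minimum quantity.
EOQ at £92.80 = 795.2 (feasible in tier 1): TC = 28,260×£92.80 + (28,260/795.2)×353 + (795.2/2)×0.34×£92.80 = £2,647,618.07.
EOQ at £91.08 = 802.7 < 12000, so use break Q=12000: TC = 28,260×£91.08 + (28,260/12000.0)×353 + (12000.0/2)×0.34×£91.08 = £2,760,555.31.
EOQ at £89.42 = 810.1 < 18000, so use break Q=18000: TC = 28,260×£89.42 + (28,260/18000.0)×353 + (18000.0/2)×0.34×£89.42 = £2,801,188.61.
Lowest total cost is £2,647,618.07 at Q = 795.2.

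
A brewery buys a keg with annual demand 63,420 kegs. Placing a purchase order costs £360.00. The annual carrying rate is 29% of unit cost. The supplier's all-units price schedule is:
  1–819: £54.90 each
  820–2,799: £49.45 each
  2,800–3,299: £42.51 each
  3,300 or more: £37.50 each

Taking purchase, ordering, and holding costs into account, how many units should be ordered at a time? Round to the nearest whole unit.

Holding cost per unit per year at price C is H = 0.29·C.
For each price level, check whether its EOQ is feasible; otherwise the best quantity at that price is the breakpoint.
Tier 1 (£54.90): EOQ = 1693.5 exceeds tier's upper bound 819, so this tier is dominated.
EOQ at £49.45 = 1784.4 (feasible in tier 2): TC = 63,420×£49.45 + (63,420/1784.4)×360 + (1784.4/2)×0.29×£49.45 = £3,161,708.48.
EOQ at £42.51 = 1924.6 < 2800, so use break Q=2800: TC = 63,420×£42.51 + (63,420/2800.0)×360 + (2800.0/2)×0.29×£42.51 = £2,721,397.26.
EOQ at £37.50 = 2049.1 < 3300, so use break Q=3300: TC = 63,420×£37.50 + (63,420/3300.0)×360 + (3300.0/2)×0.29×£37.50 = £2,403,112.30.
Lowest total cost is £2,403,112.30 at Q = 3300.0.

Q* ≈ 3,300 kegs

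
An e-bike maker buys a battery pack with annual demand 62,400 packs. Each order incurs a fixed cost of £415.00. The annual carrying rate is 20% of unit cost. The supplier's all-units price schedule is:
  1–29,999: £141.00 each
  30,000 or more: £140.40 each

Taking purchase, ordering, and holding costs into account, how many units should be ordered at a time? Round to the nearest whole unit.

Q* ≈ 1,355 packs

Holding cost per unit per year at price C is H = 0.20·C.
Evaluate total cost at each tier's feasible EOQ or, if the EOQ is below the tier, at the tier's minimum quantity.
EOQ at £141.00 = 1355.2 (feasible in tier 1): TC = 62,400×£141.00 + (62,400/1355.2)×415 + (1355.2/2)×0.20×£141.00 = £8,836,616.94.
EOQ at £140.40 = 1358.1 < 30000, so use break Q=30000: TC = 62,400×£140.40 + (62,400/30000.0)×415 + (30000.0/2)×0.20×£140.40 = £9,183,023.20.
Lowest total cost is £8,836,616.94 at Q = 1355.2.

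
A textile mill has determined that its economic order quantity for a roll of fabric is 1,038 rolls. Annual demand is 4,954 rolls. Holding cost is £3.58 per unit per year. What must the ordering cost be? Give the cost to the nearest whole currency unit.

Invert the EOQ relation Q*² = 2DS/H.
From Q* = √(2DS/H): S = Q*²H / (2D) = 1,038² × 3.58 / (2 × 4,954) = 389.3066.

S ≈ £389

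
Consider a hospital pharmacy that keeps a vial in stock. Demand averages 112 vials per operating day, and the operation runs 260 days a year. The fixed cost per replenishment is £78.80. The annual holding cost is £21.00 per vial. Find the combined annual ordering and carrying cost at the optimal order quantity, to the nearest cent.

Annual demand D = 112 × 260 = 29,120.
The optimal lot size = √(2DS/H) = √(2 × 29,120 × 78.8 / 21) ≈ 467.48.
At Q*, ordering cost (D/Q*)S equals holding cost (Q*/2)H, each = √(DSH/2).
Minimum total = √(2DSH) = √(2 × 29,120 × 78.8 × 21) ≈ 9817.105.

TC* ≈ £9,817.11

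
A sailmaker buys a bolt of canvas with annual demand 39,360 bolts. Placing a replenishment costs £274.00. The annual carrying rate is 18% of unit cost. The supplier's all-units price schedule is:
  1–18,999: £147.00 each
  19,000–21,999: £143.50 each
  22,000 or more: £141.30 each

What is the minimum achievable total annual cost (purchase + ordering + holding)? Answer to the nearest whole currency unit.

Holding cost per unit per year at price C is H = 0.18·C.
For each price level, check whether its EOQ is feasible; otherwise the best quantity at that price is the breakpoint.
EOQ at £147.00 = 902.9 (feasible in tier 1): TC = 39,360×£147.00 + (39,360/902.9)×274 + (902.9/2)×0.18×£147.00 = £5,809,809.81.
EOQ at £143.50 = 913.8 < 19000, so use break Q=19000: TC = 39,360×£143.50 + (39,360/19000.0)×274 + (19000.0/2)×0.18×£143.50 = £5,894,112.61.
EOQ at £141.30 = 920.9 < 22000, so use break Q=22000: TC = 39,360×£141.30 + (39,360/22000.0)×274 + (22000.0/2)×0.18×£141.30 = £5,841,832.21.
Lowest total cost among the candidates is at Q = 902.9.

TC* ≈ £5,809,810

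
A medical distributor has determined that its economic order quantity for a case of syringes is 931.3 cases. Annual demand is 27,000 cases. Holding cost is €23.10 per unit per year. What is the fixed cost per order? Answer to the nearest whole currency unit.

The basic EOQ model gives Q* = √(2DS/H); rearrange for the unknown.
From Q* = √(2DS/H): S = Q*²H / (2D) = 931.3² × 23.1 / (2 × 27,000) = 371.0201.

S ≈ €371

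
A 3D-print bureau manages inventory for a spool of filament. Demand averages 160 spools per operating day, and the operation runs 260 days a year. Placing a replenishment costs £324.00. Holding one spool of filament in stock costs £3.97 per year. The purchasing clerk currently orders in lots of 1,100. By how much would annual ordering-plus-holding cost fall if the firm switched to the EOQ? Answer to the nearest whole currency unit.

Extra cost ≈ £4,092 per year

Annual demand D = 160 × 260 = 41,600.
EOQ = √(2DS/H) = √(2 × 41,600 × 324 / 3.97) ≈ 2605.79.
Cost at Q* = (D/Q*)S + (Q*/2)H = √(2DSH) ≈ £10,344.97.
Cost at Q = 1,100: (41,600/1,100)×324 + (1,100/2)×3.97 = £12,253.09 + £2,183.50 = £14,436.59.
Excess = £14,436.59 − £10,344.97 = £4,091.62.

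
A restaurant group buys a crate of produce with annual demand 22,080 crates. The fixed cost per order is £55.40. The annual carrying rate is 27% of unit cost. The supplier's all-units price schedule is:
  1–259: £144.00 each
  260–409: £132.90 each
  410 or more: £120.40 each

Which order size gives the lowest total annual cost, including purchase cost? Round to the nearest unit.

Q* ≈ 410 crates

Holding cost per unit per year at price C is H = 0.27·C.
For each price level, check whether its EOQ is feasible; otherwise the best quantity at that price is the breakpoint.
EOQ at £144.00 = 250.8 (feasible in tier 1): TC = 22,080×£144.00 + (22,080/250.8)×55.4 + (250.8/2)×0.27×£144.00 = £3,189,272.87.
EOQ at £132.90 = 261.1 (feasible in tier 2): TC = 22,080×£132.90 + (22,080/261.1)×55.4 + (261.1/2)×0.27×£132.90 = £2,943,801.44.
EOQ at £120.40 = 274.3 < 410, so use break Q=410: TC = 22,080×£120.40 + (22,080/410.0)×55.4 + (410.0/2)×0.27×£120.40 = £2,668,079.63.
Lowest total cost is £2,668,079.63 at Q = 410.0.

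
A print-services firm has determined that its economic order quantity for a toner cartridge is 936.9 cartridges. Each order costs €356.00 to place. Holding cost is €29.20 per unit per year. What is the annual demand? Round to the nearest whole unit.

D ≈ 35,999 cartridges per year

The basic EOQ model gives Q* = √(2DS/H); rearrange for the unknown.
From Q* = √(2DS/H): D = Q*²H / (2S) = 936.9² × 29.2 / (2 × 356) = 35998.909.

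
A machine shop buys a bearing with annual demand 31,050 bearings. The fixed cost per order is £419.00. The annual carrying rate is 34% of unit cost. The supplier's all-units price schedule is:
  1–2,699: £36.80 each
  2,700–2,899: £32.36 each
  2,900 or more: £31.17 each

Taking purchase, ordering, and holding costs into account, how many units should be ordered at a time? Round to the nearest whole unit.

Holding cost per unit per year at price C is H = 0.34·C.
Evaluate total cost at each tier's feasible EOQ or, if the EOQ is below the tier, at the tier's minimum quantity.
EOQ at £36.80 = 1442.1 (feasible in tier 1): TC = 31,050×£36.80 + (31,050/1442.1)×419 + (1442.1/2)×0.34×£36.80 = £1,160,683.31.
EOQ at £32.36 = 1537.8 < 2700, so use break Q=2700: TC = 31,050×£32.36 + (31,050/2700.0)×419 + (2700.0/2)×0.34×£32.36 = £1,024,449.74.
EOQ at £31.17 = 1566.9 < 2900, so use break Q=2900: TC = 31,050×£31.17 + (31,050/2900.0)×419 + (2900.0/2)×0.34×£31.17 = £987,681.50.
Lowest total cost is £987,681.50 at Q = 2900.0.

Q* ≈ 2,900 bearings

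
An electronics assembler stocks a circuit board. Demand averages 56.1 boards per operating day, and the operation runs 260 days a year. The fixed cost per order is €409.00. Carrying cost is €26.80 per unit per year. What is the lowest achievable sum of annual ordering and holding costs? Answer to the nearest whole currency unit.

Annual demand D = 56.1 × 260 = 14,586.
Q* = √(2DS/H) = √(2 × 14,586 × 409 / 26.8) ≈ 667.23.
At Q*, ordering cost (D/Q*)S equals holding cost (Q*/2)H, each = √(DSH/2).
Minimum total = √(2DSH) = √(2 × 14,586 × 409 × 26.8) ≈ 17881.838.

TC* ≈ €17,882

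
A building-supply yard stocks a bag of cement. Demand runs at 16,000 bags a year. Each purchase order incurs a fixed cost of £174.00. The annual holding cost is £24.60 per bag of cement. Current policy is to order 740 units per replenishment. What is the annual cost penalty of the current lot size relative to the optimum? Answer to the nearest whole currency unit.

Extra cost ≈ £1,161 per year

EOQ = √(2DS/H) = √(2 × 16,000 × 174 / 24.6) ≈ 475.75.
Cost at Q* = (D/Q*)S + (Q*/2)H = √(2DSH) ≈ £11,703.54.
Cost at Q = 740: (16,000/740)×174 + (740/2)×24.6 = £3,762.16 + £9,102.00 = £12,864.16.
Excess = £12,864.16 − £11,703.54 = £1,160.62.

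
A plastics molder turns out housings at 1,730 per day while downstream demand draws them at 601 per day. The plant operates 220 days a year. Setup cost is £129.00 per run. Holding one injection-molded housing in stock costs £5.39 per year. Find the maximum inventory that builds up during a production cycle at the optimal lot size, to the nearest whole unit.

Annual demand D = 601 × 220 = 132,220.
Production build-up factor (1 − d/p) = 1 − 601/1,730 = 0.6526.
Q* = √(2DS / (H(1 − d/p))) = √(2 × 132,220 × 129 / (5.39 × 0.6526)).
= √(34,112,760 / 3.5175) ≈ 3114.154.
Maximum inventory = Q*(1 − d/p) = 3114.154 × 0.6526 ≈ 2032.301.

I_max ≈ 2,032 housings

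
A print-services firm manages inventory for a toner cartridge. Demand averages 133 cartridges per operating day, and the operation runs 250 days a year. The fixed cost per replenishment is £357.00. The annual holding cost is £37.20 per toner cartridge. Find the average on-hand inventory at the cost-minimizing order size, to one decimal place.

Average inventory ≈ 399.4 cartridges

Annual demand D = 133 × 250 = 33,250.
The optimal lot size = √(2DS/H) = √(2 × 33,250 × 357 / 37.2) ≈ 798.87.
Average inventory = Q*/2 ≈ 798.87 / 2 = 399.433.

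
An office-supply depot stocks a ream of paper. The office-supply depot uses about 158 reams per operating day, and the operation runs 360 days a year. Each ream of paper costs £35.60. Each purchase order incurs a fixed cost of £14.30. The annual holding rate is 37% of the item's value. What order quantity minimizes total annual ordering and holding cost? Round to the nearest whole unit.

Q* ≈ 351 reams

Annual demand D = 158 × 360 = 56,880.
Holding cost H = 0.37 × £35.60 = £13.1720 per unit per year.
EOQ = √(2DS / H) = √(2 × 56,880 × 14.3 / 13.172).
= √(1,626,768 / 13.172) = √123,501.9739 ≈ 351.428.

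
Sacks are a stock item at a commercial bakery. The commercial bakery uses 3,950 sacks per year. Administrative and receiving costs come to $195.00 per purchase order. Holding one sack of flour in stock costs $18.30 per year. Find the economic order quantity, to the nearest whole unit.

EOQ = √(2DS / H) = √(2 × 3,950 × 195 / 18.3).
= √(1,540,500 / 18.3) = √84,180.3279 ≈ 290.138.

Q* ≈ 290 sacks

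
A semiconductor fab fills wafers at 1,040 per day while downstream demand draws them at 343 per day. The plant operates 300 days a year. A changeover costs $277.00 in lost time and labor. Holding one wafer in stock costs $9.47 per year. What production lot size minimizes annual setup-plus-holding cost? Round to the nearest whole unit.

Annual demand D = 343 × 300 = 102,900.
Production build-up factor (1 − d/p) = 1 − 343/1,040 = 0.6702.
Q* = √(2DS / (H(1 − d/p))) = √(2 × 102,900 × 277 / (9.47 × 0.6702)).
= √(57,006,600 / 6.3467) ≈ 2997.008.

Q* ≈ 2,997 wafers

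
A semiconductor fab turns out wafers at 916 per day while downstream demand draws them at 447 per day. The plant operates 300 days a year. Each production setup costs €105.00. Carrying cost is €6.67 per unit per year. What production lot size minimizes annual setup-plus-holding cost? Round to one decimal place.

Q* ≈ 2,871.6 wafers

Annual demand D = 447 × 300 = 134,100.
Production build-up factor (1 − d/p) = 1 − 447/916 = 0.5120.
Q* = √(2DS / (H(1 − d/p))) = √(2 × 134,100 × 105 / (6.67 × 0.5120)).
= √(28,161,000 / 3.4151) ≈ 2871.590.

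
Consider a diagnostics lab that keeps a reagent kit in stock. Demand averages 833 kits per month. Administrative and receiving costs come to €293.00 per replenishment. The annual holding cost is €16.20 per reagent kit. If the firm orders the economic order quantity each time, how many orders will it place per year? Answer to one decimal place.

N ≈ 16.6 orders per year

Annual demand D = 833 × 12 = 9,996.
The optimal lot size = √(2DS/H) = √(2 × 9,996 × 293 / 16.2) ≈ 601.32.
Orders per year = D / Q* = 9,996 / 601.32 ≈ 16.623.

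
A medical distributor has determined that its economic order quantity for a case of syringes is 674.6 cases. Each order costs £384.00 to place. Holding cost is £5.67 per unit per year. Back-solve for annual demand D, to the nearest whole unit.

The basic EOQ model gives Q* = √(2DS/H); rearrange for the unknown.
From Q* = √(2DS/H): D = Q*²H / (2S) = 674.6² × 5.67 / (2 × 384) = 3359.808.

D ≈ 3,360 cases per year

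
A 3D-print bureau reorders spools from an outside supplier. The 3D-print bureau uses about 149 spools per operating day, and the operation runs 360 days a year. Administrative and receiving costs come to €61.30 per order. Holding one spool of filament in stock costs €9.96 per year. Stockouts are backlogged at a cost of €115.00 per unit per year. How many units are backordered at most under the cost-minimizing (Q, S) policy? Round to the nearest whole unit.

Annual demand D = 149 × 360 = 53,640.
With planned backorders, Q* = √(2DS/H) · √((H+B)/B).
√(2DS/H) = √(2 × 53,640 × 61.3 / 9.96) = 812.568.
√((H+B)/B) = √((9.96+115)/115) = 1.0424.
Q* ≈ 847.026.
S* = Q* · H/(H+B) = 847.026 × 9.96/124.96 ≈ 67.513.

S* ≈ 68 spools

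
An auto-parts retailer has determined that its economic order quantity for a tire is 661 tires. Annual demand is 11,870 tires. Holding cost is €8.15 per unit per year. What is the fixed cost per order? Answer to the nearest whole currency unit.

Squaring Q* = √(2DS/H) gives Q*² = 2DS/H.
From Q* = √(2DS/H): S = Q*²H / (2D) = 661² × 8.15 / (2 × 11,870) = 149.9960.

S ≈ €150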